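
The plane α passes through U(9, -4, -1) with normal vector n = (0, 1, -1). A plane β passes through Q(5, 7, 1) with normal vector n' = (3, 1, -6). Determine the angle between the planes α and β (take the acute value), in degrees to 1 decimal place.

43.1

α: n·r = n·U gives y - z = -3.
β: n'·r = n'·Q gives 3x + y - 6z = 16.
cos θ = |n₁·n₂| / (|n₁||n₂|) = |7| / (√2 · √46).
θ = arccos(0.72980) ≈ 43.1°.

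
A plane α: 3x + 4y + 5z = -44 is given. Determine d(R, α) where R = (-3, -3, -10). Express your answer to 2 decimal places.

n·R − d = (3)·(-3) + (4)·(-3) + (5)·(-10) − (-44) = -27; |n| = √50.
Distance = |-27| / √50 = 27/√50 ≈ 3.82.

3.82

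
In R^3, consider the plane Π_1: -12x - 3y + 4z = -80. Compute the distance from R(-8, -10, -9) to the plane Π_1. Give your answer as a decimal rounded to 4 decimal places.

n·R − d = (-12)·(-8) + (-3)·(-10) + (4)·(-9) − (-80) = 170; |n| = √169.
Distance = |170| / √169 = 170/√169 ≈ 13.0769.

13.0769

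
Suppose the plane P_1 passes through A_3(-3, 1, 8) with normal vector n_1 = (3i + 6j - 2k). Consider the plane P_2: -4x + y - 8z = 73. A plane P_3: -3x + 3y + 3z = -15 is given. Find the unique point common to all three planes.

P_1: n_1·r = n_1·A_3 gives 3x + 6y - 2z = -19.
Solving the 3×3 linear system 3x + 6y - 2z = -19, -4x + y - 8z = 73, -3x + 3y + 3z = -15 (e.g. by elimination or Cramer's rule, determinant = 315) gives (-5, -3, -7).

(-5, -3, -7)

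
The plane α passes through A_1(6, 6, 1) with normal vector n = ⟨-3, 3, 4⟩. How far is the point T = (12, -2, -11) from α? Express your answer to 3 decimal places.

α: n·r = n·A_1 gives -3x + 3y + 4z = 4.
n·T − d = (-3)·(12) + (3)·(-2) + (4)·(-11) − 4 = -90; |n| = √34.
Distance = |-90| / √34 = 90/√34 ≈ 15.435.

15.435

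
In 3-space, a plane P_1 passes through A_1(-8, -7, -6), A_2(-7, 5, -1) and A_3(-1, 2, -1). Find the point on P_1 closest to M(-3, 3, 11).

(-1, 7, 1)

A_1A_2 = (1, 12, 5), A_1A_3 = (7, 9, 5); a normal to P_1 is A_1A_2 × A_1A_3 = (15, 30, -75).
Using A_1: P_1 has equation 15x + 30y - 75z = 120.
Foot = M − λn with λ = (n·M − d)/|n|² = (-780 − 120)/6750 = -2/15.
Foot = (-3, 3, 11) − (-2/15)·(15, 30, -75) = (-1, 7, 1).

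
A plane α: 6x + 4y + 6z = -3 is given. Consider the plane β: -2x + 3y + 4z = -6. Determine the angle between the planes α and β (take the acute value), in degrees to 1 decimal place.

cos θ = |n₁·n₂| / (|n₁||n₂|) = |24| / (√88 · √29).
θ = arccos(0.47508) ≈ 61.6°.

61.6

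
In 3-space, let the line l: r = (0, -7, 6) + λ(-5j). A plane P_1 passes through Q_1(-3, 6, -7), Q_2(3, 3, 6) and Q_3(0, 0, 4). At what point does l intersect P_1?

(0, -2, 6)

Q_1Q_2 = (6, -3, 13), Q_1Q_3 = (3, -6, 11); a normal to P_1 is Q_1Q_2 × Q_1Q_3 = (45, -27, -27).
Using Q_1: P_1 has equation 45x - 27y - 27z = -108.
Substitute r = (0, -7, 6) + t(0, -5, 0) into the plane: 27 + 135t = -108, so t = -1.
Intersection: (0, -7, 6) + (-1)·(0, -5, 0) = (0, -2, 6).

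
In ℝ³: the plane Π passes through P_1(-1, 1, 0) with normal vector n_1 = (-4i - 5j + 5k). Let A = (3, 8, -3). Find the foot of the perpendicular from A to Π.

(-1, 3, 2)

Π: n_1·r = n_1·P_1 gives -4x - 5y + 5z = -1.
Foot = A − λn with λ = (n·A − d)/|n|² = (-67 − (-1))/66 = -1.
Foot = (3, 8, -3) − (-1)·(-4, -5, 5) = (-1, 3, 2).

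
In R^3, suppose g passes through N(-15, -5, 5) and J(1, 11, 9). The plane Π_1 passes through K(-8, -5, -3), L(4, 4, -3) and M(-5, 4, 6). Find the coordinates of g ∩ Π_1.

(-3, 7, 8)

A direction vector for g is J − N = (16, 16, 4).
KL = (12, 9, 0), KM = (3, 9, 9); a normal to Π_1 is KL × KM = (81, -108, 81).
Using K: Π_1 has equation 81x - 108y + 81z = -351.
Substitute r = (-15, -5, 5) + t(16, 16, 4) into the plane: -270 + (-108)t = -351, so t = 3/4.
Intersection: (-15, -5, 5) + (3/4)·(16, 16, 4) = (-3, 7, 8).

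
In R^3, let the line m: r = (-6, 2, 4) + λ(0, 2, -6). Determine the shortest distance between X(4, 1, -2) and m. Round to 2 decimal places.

10.40

Taking (-6, 2, 4) on m with direction v = (0, 2, -6): w = X − (-6, 2, 4) = (10, -1, -6), and w × v = (18, 60, 20).
Distance = |w × v| / |v| = √4324 / √40 ≈ 10.40.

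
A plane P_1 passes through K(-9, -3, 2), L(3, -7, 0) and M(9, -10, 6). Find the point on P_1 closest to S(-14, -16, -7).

KL = (12, -4, -2), KM = (18, -7, 4); a normal to P_1 is KL × KM = (-30, -84, -12).
Using K: P_1 has equation -30x - 84y - 12z = 498.
Foot = S − λn with λ = (n·S − d)/|n|² = (1848 − 498)/8100 = 1/6.
Foot = (-14, -16, -7) − (1/6)·(-30, -84, -12) = (-9, -2, -5).

(-9, -2, -5)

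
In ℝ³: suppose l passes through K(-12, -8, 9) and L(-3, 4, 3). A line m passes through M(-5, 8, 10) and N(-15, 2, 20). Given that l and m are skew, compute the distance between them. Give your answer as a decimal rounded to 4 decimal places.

A direction vector for l is L − K = (9, 12, -6).
A direction vector for m is N − M = (-10, -6, 10).
Common perpendicular direction n = (9, 12, -6) × (-10, -6, 10) = (84, -30, 66).
With w = (-5, 8, 10) − (-12, -8, 9) = (7, 16, 1), w · n = 174.
Distance = |w · n| / |n| = |174| / √12312 ≈ 1.5681.

1.5681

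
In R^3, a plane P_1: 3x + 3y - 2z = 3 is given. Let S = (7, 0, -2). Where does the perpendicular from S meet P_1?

Foot = S − λn with λ = (n·S − d)/|n|² = (25 − 3)/22 = 1.
Foot = (7, 0, -2) − 1·(3, 3, -2) = (4, -3, 0).

(4, -3, 0)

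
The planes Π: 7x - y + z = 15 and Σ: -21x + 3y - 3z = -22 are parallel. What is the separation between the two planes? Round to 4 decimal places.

Rescale Σ by 1/(-3): 7x - y + z = 22/3. Then distance = |15 − (22/3)| / √51 ≈ 1.0735.

1.0735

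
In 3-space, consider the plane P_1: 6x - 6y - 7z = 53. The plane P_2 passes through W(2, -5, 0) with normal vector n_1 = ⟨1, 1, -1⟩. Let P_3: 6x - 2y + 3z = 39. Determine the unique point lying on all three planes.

(4, -6, 1)

P_2: n_1·r = n_1·W gives x + y - z = -3.
Solving the 3×3 linear system 6x - 6y - 7z = 53, x + y - z = -3, 6x - 2y + 3z = 39 (e.g. by elimination or Cramer's rule, determinant = 116) gives (4, -6, 1).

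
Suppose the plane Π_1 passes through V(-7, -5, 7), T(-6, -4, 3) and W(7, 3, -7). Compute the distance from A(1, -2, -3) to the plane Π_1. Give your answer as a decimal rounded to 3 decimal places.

VT = (1, 1, -4), VW = (14, 8, -14); a normal to Π_1 is VT × VW = (18, -42, -6).
Using V: Π_1 has equation 18x - 42y - 6z = 42.
n·A − d = (18)·(1) + (-42)·(-2) + (-6)·(-3) − 42 = 78; |n| = √2124.
Distance = |78| / √2124 = 78/√2124 ≈ 1.692.

1.692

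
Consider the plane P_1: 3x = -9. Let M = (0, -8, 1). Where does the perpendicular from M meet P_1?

(-3, -8, 1)

Foot = M − λn with λ = (n·M − d)/|n|² = (0 − (-9))/9 = 1.
Foot = (0, -8, 1) − 1·(3, 0, 0) = (-3, -8, 1).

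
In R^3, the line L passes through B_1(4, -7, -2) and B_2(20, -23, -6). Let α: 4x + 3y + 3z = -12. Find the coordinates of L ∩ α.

(0, -3, -1)

A direction vector for L is B_2 − B_1 = (16, -16, -4).
Substitute r = (4, -7, -2) + t(16, -16, -4) into the plane: -11 + 4t = -12, so t = -1/4.
Intersection: (4, -7, -2) + (-1/4)·(16, -16, -4) = (0, -3, -1).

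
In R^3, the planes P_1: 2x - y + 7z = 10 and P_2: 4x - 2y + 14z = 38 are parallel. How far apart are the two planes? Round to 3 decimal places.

Rescale P_2 by 1/2: 2x - y + 7z = 19. Then distance = |10 − 19| / √54 ≈ 1.225.

1.225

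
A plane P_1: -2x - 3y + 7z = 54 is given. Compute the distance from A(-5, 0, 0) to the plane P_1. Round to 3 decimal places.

5.588

n·A − d = (-2)·(-5) + (-3)·(0) + (7)·(0) − 54 = -44; |n| = √62.
Distance = |-44| / √62 = 44/√62 ≈ 5.588.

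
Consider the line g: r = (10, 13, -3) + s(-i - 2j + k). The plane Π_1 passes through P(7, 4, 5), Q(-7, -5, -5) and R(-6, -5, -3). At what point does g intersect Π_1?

(6, 5, 1)

PQ = (-14, -9, -10), PR = (-13, -9, -8); a normal to Π_1 is PQ × PR = (-18, 18, 9).
Using P: Π_1 has equation -18x + 18y + 9z = -9.
Substitute r = (10, 13, -3) + t(-1, -2, 1) into the plane: 27 + (-9)t = -9, so t = 4.
Intersection: (10, 13, -3) + 4·(-1, -2, 1) = (6, 5, 1).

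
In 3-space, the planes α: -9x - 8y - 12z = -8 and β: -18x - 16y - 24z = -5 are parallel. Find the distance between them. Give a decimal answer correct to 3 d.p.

0.324

Rescale β by 1/2: -9x - 8y - 12z = -5/2. Then distance = |-8 − (-5/2)| / √289 ≈ 0.324.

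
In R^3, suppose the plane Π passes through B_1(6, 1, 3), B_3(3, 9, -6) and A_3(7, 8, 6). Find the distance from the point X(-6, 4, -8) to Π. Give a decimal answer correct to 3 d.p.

7.906

B_1B_3 = (-3, 8, -9), B_1A_3 = (1, 7, 3); a normal to Π is B_1B_3 × B_1A_3 = (87, 0, -29).
Using B_1: Π has equation 87x - 29z = 435.
n·X − d = (87)·(-6) + (0)·(4) + (-29)·(-8) − 435 = -725; |n| = √8410.
Distance = |-725| / √8410 = 725/√8410 ≈ 7.906.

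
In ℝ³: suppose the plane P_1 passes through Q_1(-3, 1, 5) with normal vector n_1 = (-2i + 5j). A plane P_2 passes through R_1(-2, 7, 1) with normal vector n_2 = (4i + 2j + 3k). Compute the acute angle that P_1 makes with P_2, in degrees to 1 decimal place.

86.0

P_1: n_1·r = n_1·Q_1 gives -2x + 5y = 11.
P_2: n_2·r = n_2·R_1 gives 4x + 2y + 3z = 9.
cos θ = |n₁·n₂| / (|n₁||n₂|) = |2| / (√29 · √29).
θ = arccos(0.06897) ≈ 86.0°.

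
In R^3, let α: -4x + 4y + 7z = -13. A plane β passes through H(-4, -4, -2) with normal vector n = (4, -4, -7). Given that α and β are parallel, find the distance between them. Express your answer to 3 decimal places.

β: n·r = n·H gives 4x - 4y - 7z = 14.
Rescale β by 1/(-1): -4x + 4y + 7z = -14. Then distance = |-13 − (-14)| / √81 ≈ 0.111.

0.111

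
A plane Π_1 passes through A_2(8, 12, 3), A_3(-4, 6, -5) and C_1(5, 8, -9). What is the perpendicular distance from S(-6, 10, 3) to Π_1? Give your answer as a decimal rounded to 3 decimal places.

A_2A_3 = (-12, -6, -8), A_2C_1 = (-3, -4, -12); a normal to Π_1 is A_2A_3 × A_2C_1 = (40, -120, 30).
Using A_2: Π_1 has equation 40x - 120y + 30z = -1030.
n·S − d = (40)·(-6) + (-120)·(10) + (30)·(3) − (-1030) = -320; |n| = √16900.
Distance = |-320| / √16900 = 320/√16900 ≈ 2.462.

2.462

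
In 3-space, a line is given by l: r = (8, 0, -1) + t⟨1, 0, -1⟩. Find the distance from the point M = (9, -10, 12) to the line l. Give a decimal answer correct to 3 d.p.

14.071

Taking (8, 0, -1) on l with direction v = (1, 0, -1): w = M − (8, 0, -1) = (1, -10, 13), and w × v = (10, 14, 10).
Distance = |w × v| / |v| = √396 / √2 ≈ 14.071.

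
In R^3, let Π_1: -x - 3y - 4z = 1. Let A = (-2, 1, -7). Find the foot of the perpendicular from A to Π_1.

Foot = A − λn with λ = (n·A − d)/|n|² = (27 − 1)/26 = 1.
Foot = (-2, 1, -7) − 1·(-1, -3, -4) = (-1, 4, -3).

(-1, 4, -3)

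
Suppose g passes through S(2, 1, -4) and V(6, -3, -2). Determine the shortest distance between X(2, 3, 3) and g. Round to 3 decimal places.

A direction vector for g is V − S = (4, -4, 2).
Taking (2, 1, -4) on g with direction v = (4, -4, 2): w = X − (2, 1, -4) = (0, 2, 7), and w × v = (32, 28, -8).
Distance = |w × v| / |v| = √1872 / √36 ≈ 7.211.

7.211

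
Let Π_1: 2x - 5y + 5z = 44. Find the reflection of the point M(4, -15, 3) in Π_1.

λ = (n·M − d)/|n|² = (98 − 44)/54 = 1.
Reflection = M − 2λn = (4, -15, 3) − 2·(2, -5, 5) = (0, -5, -7).

(0, -5, -7)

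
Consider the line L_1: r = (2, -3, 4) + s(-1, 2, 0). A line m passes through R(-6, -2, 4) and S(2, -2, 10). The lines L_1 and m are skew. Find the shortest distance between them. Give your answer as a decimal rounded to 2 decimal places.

A direction vector for m is S − R = (8, 0, 6).
Common perpendicular direction n = (-1, 2, 0) × (8, 0, 6) = (12, 6, -16).
With w = (-6, -2, 4) − (2, -3, 4) = (-8, 1, 0), w · n = -90.
Distance = |w · n| / |n| = |-90| / √436 ≈ 4.31.

4.31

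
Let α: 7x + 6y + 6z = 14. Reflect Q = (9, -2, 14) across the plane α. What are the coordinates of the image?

λ = (n·Q − d)/|n|² = (135 − 14)/121 = 1.
Reflection = Q − 2λn = (9, -2, 14) − 2·(7, 6, 6) = (-5, -14, 2).

(-5, -14, 2)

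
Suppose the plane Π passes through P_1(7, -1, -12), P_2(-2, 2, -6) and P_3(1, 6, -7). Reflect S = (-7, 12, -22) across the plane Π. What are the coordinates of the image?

(11, 6, 8)

P_1P_2 = (-9, 3, 6), P_1P_3 = (-6, 7, 5); a normal to Π is P_1P_2 × P_1P_3 = (-27, 9, -45).
Using P_1: Π has equation -27x + 9y - 45z = 342.
λ = (n·S − d)/|n|² = (1287 − 342)/2835 = 1/3.
Reflection = S − 2λn = (-7, 12, -22) − (2/3)·(-27, 9, -45) = (11, 6, 8).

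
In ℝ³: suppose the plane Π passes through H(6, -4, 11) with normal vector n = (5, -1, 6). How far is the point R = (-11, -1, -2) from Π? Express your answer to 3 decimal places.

21.082

Π: n·r = n·H gives 5x - y + 6z = 100.
n·R − d = (5)·(-11) + (-1)·(-1) + (6)·(-2) − 100 = -166; |n| = √62.
Distance = |-166| / √62 = 166/√62 ≈ 21.082.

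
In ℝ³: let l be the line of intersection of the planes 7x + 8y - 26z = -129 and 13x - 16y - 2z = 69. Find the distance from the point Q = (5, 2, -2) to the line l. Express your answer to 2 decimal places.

Direction of l: (7, 8, -26) × (13, -16, -2) = (-432, -324, -216).
A point on l: solving the two plane equations with x = 1 gives (1, -4, 4).
Taking (1, -4, 4) on l with direction v = (-432, -324, -216): w = Q − (1, -4, 4) = (4, 6, -6), and w × v = (-3240, 3456, 1296).
Distance = |w × v| / |v| = √24121152 / √338256 ≈ 8.44.

8.44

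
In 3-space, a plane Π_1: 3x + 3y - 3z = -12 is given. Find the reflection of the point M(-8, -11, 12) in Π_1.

(10, 7, -6)

λ = (n·M − d)/|n|² = (-93 − (-12))/27 = -3.
Reflection = M − 2λn = (-8, -11, 12) − (-6)·(3, 3, -3) = (10, 7, -6).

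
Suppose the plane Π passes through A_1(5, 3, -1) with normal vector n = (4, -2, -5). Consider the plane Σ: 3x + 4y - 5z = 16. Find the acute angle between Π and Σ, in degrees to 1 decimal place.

52.3

Π: n·r = n·A_1 gives 4x - 2y - 5z = 19.
cos θ = |n₁·n₂| / (|n₁||n₂|) = |29| / (√45 · √50).
θ = arccos(0.61137) ≈ 52.3°.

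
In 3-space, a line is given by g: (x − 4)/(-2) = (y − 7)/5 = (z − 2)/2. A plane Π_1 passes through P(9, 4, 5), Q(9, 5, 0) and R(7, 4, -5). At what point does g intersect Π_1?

g has direction (-2, 5, 2) through (4, 7, 2).
PQ = (0, 1, -5), PR = (-2, 0, -10); a normal to Π_1 is PQ × PR = (-10, 10, 2).
Using P: Π_1 has equation -10x + 10y + 2z = -40.
Substitute r = (4, 7, 2) + t(-2, 5, 2) into the plane: 34 + 74t = -40, so t = -1.
Intersection: (4, 7, 2) + (-1)·(-2, 5, 2) = (6, 2, 0).

(6, 2, 0)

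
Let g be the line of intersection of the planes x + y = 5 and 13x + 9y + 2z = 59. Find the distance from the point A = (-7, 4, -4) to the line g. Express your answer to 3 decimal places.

11.328

Direction of g: (1, 1, 0) × (13, 9, 2) = (2, -2, -4).
A point on g: solving the two plane equations with x = 4 gives (4, 1, -1).
Taking (4, 1, -1) on g with direction v = (2, -2, -4): w = A − (4, 1, -1) = (-11, 3, -3), and w × v = (-18, -50, 16).
Distance = |w × v| / |v| = √3080 / √24 ≈ 11.328.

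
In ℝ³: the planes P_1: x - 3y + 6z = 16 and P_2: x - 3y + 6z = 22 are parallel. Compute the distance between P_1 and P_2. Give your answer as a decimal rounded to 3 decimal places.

0.885

Same normal n = (1, -3, 6) with |n| = √46; distance = |16 − 22| / |n| = 6/√46 ≈ 0.885.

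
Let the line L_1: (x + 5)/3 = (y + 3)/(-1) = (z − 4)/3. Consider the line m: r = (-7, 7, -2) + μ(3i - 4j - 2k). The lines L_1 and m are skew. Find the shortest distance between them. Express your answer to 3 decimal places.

L_1 has direction (3, -1, 3) through (-5, -3, 4).
Common perpendicular direction n = (3, -1, 3) × (3, -4, -2) = (14, 15, -9).
With w = (-7, 7, -2) − (-5, -3, 4) = (-2, 10, -6), w · n = 176.
Distance = |w · n| / |n| = |176| / √502 ≈ 7.855.

7.855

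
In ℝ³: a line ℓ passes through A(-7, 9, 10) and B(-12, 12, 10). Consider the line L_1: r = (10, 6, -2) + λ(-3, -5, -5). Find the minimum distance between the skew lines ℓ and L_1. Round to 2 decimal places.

A direction vector for ℓ is B − A = (-5, 3, 0).
Common perpendicular direction n = (-5, 3, 0) × (-3, -5, -5) = (-15, -25, 34).
With w = (10, 6, -2) − (-7, 9, 10) = (17, -3, -12), w · n = -588.
Distance = |w · n| / |n| = |-588| / √2006 ≈ 13.13.

13.13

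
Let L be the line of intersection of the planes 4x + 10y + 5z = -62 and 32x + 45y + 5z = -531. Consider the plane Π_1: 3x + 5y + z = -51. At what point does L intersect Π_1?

Direction of L: (4, 10, 5) × (32, 45, 5) = (-175, 140, -140).
A point on L: solving the two plane equations with x = 7 gives (7, -19, 20).
Substitute r = (7, -19, 20) + t(-175, 140, -140) into the plane: -54 + 35t = -51, so t = 3/35.
Intersection: (7, -19, 20) + (3/35)·(-175, 140, -140) = (-8, -7, 8).

(-8, -7, 8)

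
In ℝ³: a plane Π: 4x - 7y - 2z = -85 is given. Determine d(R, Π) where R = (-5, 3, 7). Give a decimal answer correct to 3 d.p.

n·R − d = (4)·(-5) + (-7)·(3) + (-2)·(7) − (-85) = 30; |n| = √69.
Distance = |30| / √69 = 30/√69 ≈ 3.612.

3.612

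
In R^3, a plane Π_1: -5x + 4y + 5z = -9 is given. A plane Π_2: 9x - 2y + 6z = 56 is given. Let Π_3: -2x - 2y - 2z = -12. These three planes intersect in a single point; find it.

(4, -1, 3)

Solving the 3×3 linear system -5x + 4y + 5z = -9, 9x - 2y + 6z = 56, -2x - 2y - 2z = -12 (e.g. by elimination or Cramer's rule, determinant = -166) gives (4, -1, 3).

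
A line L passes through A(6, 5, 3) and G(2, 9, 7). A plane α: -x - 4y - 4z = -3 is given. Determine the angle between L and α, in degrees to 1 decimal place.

A direction vector for L is G − A = (-4, 4, 4).
sin θ = |n·v| / (|n||v|) = |-28| / (√33 · √48) = 0.70353.
θ ≈ 44.7°.

44.7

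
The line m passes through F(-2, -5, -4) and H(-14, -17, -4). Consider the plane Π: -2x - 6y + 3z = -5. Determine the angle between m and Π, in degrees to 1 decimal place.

53.9

A direction vector for m is H − F = (-12, -12, 0).
sin θ = |n·v| / (|n||v|) = |96| / (√49 · √288) = 0.80812.
θ ≈ 53.9°.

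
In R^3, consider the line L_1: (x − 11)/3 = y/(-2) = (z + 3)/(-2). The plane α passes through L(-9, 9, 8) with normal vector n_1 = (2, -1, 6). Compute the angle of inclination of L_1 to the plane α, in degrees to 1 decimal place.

8.7

L_1 has direction (3, -2, -2) through (11, 0, -3).
α: n_1·r = n_1·L gives 2x - y + 6z = 21.
sin θ = |n·v| / (|n||v|) = |-4| / (√41 · √17) = 0.15151.
θ ≈ 8.7°.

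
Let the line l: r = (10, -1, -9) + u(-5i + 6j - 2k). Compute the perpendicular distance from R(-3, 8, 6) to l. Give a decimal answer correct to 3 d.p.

Taking (10, -1, -9) on l with direction v = (-5, 6, -2): w = R − (10, -1, -9) = (-13, 9, 15), and w × v = (-108, -101, -33).
Distance = |w × v| / |v| = √22954 / √65 ≈ 18.792.

18.792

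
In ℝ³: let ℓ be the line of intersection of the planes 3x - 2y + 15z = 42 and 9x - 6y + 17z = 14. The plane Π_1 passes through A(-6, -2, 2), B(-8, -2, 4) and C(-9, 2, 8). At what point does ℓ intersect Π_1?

(-2, 6, 4)

Direction of ℓ: (3, -2, 15) × (9, -6, 17) = (56, 84, 0).
A point on ℓ: solving the two plane equations with x = 4 gives (4, 15, 4).
AB = (-2, 0, 2), AC = (-3, 4, 6); a normal to Π_1 is AB × AC = (-8, 6, -8).
Using A: Π_1 has equation -8x + 6y - 8z = 20.
Substitute r = (4, 15, 4) + t(56, 84, 0) into the plane: 26 + 56t = 20, so t = -3/28.
Intersection: (4, 15, 4) + (-3/28)·(56, 84, 0) = (-2, 6, 4).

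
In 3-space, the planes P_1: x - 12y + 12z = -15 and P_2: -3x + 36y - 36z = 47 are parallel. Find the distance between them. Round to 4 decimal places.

0.0392

Rescale P_2 by 1/(-3): x - 12y + 12z = -47/3. Then distance = |-15 − (-47/3)| / √289 ≈ 0.0392.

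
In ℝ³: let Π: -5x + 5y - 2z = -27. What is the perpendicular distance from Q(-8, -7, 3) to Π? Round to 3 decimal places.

n·Q − d = (-5)·(-8) + (5)·(-7) + (-2)·(3) − (-27) = 26; |n| = √54.
Distance = |26| / √54 = 26/√54 ≈ 3.538.

3.538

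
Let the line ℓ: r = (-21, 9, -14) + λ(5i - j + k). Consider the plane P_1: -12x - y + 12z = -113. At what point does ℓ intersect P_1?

(-1, 5, -10)

Substitute r = (-21, 9, -14) + t(5, -1, 1) into the plane: 75 + (-47)t = -113, so t = 4.
Intersection: (-21, 9, -14) + 4·(5, -1, 1) = (-1, 5, -10).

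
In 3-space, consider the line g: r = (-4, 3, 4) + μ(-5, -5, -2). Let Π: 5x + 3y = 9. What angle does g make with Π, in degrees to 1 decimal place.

69.0

sin θ = |n·v| / (|n||v|) = |-40| / (√34 · √54) = 0.93352.
θ ≈ 69.0°.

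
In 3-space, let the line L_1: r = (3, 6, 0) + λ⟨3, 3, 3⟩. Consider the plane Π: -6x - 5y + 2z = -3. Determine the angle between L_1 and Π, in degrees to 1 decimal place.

40.1

sin θ = |n·v| / (|n||v|) = |-27| / (√65 · √27) = 0.64450.
θ ≈ 40.1°.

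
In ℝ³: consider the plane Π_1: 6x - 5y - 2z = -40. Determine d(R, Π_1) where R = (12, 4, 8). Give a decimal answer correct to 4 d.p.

n·R − d = (6)·(12) + (-5)·(4) + (-2)·(8) − (-40) = 76; |n| = √65.
Distance = |76| / √65 = 76/√65 ≈ 9.4266.

9.4266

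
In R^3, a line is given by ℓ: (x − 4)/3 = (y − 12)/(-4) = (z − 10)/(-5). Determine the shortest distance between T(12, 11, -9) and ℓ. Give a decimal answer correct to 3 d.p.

ℓ has direction (3, -4, -5) through (4, 12, 10).
Taking (4, 12, 10) on ℓ with direction v = (3, -4, -5): w = T − (4, 12, 10) = (8, -1, -19), and w × v = (-71, -17, -29).
Distance = |w × v| / |v| = √6171 / √50 ≈ 11.109.

11.109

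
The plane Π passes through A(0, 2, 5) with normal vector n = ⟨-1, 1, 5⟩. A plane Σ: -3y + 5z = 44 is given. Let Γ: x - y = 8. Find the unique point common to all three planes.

Π: n·r = n·A gives -x + y + 5z = 27.
Solving the 3×3 linear system -x + y + 5z = 27, -3y + 5z = 44, x - y = 8 (e.g. by elimination or Cramer's rule, determinant = 15) gives (5, -3, 7).

(5, -3, 7)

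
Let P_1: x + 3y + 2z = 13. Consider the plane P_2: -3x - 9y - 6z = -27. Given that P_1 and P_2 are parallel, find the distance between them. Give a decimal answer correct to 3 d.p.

1.069

Rescale P_2 by 1/(-3): x + 3y + 2z = 9. Then distance = |13 − 9| / √14 ≈ 1.069.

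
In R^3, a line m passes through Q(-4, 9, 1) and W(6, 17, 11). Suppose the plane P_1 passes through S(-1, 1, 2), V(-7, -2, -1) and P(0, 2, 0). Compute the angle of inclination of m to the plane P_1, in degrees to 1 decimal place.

A direction vector for m is W − Q = (10, 8, 10).
SV = (-6, -3, -3), SP = (1, 1, -2); a normal to P_1 is SV × SP = (9, -15, -3).
Using S: P_1 has equation 9x - 15y - 3z = -30.
sin θ = |n·v| / (|n||v|) = |-60| / (√315 · √264) = 0.20806.
θ ≈ 12.0°.

12.0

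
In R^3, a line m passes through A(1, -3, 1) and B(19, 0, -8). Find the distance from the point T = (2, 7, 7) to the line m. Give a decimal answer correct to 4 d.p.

A direction vector for m is B − A = (18, 3, -9).
Taking (1, -3, 1) on m with direction v = (18, 3, -9): w = T − (1, -3, 1) = (1, 10, 6), and w × v = (-108, 117, -177).
Distance = |w × v| / |v| = √56682 / √414 ≈ 11.7010.

11.7010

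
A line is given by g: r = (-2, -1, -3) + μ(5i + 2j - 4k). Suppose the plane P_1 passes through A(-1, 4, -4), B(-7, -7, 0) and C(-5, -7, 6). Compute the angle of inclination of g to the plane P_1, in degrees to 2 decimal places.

36.70

AB = (-6, -11, 4), AC = (-4, -11, 10); a normal to P_1 is AB × AC = (-66, 44, 22).
Using A: P_1 has equation -66x + 44y + 22z = 154.
sin θ = |n·v| / (|n||v|) = |-330| / (√6776 · √45) = 0.59761.
θ ≈ 36.70°.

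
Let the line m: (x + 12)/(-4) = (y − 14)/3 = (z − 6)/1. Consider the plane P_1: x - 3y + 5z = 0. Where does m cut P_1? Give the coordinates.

(0, 5, 3)

m has direction (-4, 3, 1) through (-12, 14, 6).
Substitute r = (-12, 14, 6) + t(-4, 3, 1) into the plane: -24 + (-8)t = 0, so t = -3.
Intersection: (-12, 14, 6) + (-3)·(-4, 3, 1) = (0, 5, 3).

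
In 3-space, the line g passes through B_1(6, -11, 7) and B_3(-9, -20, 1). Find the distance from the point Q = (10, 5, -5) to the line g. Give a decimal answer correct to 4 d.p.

19.1064

A direction vector for g is B_3 − B_1 = (-15, -9, -6).
Taking (6, -11, 7) on g with direction v = (-15, -9, -6): w = Q − (6, -11, 7) = (4, 16, -12), and w × v = (-204, 204, 204).
Distance = |w × v| / |v| = √124848 / √342 ≈ 19.1064.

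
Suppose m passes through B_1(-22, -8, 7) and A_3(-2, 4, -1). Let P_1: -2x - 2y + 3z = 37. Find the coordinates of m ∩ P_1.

A direction vector for m is A_3 − B_1 = (20, 12, -8).
Substitute r = (-22, -8, 7) + t(20, 12, -8) into the plane: 81 + (-88)t = 37, so t = 1/2.
Intersection: (-22, -8, 7) + (1/2)·(20, 12, -8) = (-12, -2, 3).

(-12, -2, 3)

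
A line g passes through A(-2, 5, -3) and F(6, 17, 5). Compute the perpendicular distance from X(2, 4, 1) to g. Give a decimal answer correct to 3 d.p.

A direction vector for g is F − A = (8, 12, 8).
Taking (-2, 5, -3) on g with direction v = (8, 12, 8): w = X − (-2, 5, -3) = (4, -1, 4), and w × v = (-56, 0, 56).
Distance = |w × v| / |v| = √6272 / √272 ≈ 4.802.

4.802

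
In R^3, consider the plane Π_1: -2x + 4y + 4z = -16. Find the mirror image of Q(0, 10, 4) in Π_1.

λ = (n·Q − d)/|n|² = (56 − (-16))/36 = 2.
Reflection = Q − 2λn = (0, 10, 4) − 4·(-2, 4, 4) = (8, -6, -12).

(8, -6, -12)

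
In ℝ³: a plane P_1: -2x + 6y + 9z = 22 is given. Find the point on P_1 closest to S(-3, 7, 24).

(1, -5, 6)

Foot = S − λn with λ = (n·S − d)/|n|² = (264 − 22)/121 = 2.
Foot = (-3, 7, 24) − 2·(-2, 6, 9) = (1, -5, 6).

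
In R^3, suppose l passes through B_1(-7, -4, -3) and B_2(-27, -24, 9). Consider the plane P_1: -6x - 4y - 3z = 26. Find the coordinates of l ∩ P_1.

(-2, 1, -6)

A direction vector for l is B_2 − B_1 = (-20, -20, 12).
Substitute r = (-7, -4, -3) + t(-20, -20, 12) into the plane: 67 + 164t = 26, so t = -1/4.
Intersection: (-7, -4, -3) + (-1/4)·(-20, -20, 12) = (-2, 1, -6).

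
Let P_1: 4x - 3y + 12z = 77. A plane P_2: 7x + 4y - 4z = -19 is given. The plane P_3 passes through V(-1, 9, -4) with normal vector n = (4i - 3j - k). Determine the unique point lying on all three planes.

P_3: n·r = n·V gives 4x - 3y - z = -27.
Solving the 3×3 linear system 4x - 3y + 12z = 77, 7x + 4y - 4z = -19, 4x - 3y - z = -27 (e.g. by elimination or Cramer's rule, determinant = -481) gives (-1, 5, 8).

(-1, 5, 8)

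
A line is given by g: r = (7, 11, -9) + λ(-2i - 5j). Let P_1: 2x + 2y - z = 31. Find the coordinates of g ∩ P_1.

Substitute r = (7, 11, -9) + t(-2, -5, 0) into the plane: 45 + (-14)t = 31, so t = 1.
Intersection: (7, 11, -9) + 1·(-2, -5, 0) = (5, 6, -9).

(5, 6, -9)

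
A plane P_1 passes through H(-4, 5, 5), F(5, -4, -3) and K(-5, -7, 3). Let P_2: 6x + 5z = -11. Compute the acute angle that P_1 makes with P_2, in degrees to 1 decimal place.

19.5

HF = (9, -9, -8), HK = (-1, -12, -2); a normal to P_1 is HF × HK = (-78, 26, -117).
Using H: P_1 has equation -78x + 26y - 117z = -143.
cos θ = |n₁·n₂| / (|n₁||n₂|) = |-1053| / (√20449 · √61).
θ = arccos(0.94282) ≈ 19.5°.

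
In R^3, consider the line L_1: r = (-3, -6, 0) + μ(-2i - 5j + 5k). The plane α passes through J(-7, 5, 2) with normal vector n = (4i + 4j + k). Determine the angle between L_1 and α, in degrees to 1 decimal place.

α: n·r = n·J gives 4x + 4y + z = -6.
sin θ = |n·v| / (|n||v|) = |-23| / (√33 · √54) = 0.54485.
θ ≈ 33.0°.

33.0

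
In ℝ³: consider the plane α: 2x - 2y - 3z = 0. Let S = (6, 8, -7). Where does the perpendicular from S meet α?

Foot = S − λn with λ = (n·S − d)/|n|² = (17 − 0)/17 = 1.
Foot = (6, 8, -7) − 1·(2, -2, -3) = (4, 10, -4).

(4, 10, -4)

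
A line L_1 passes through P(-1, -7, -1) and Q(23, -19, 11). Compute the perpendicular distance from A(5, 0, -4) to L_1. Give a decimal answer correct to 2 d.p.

A direction vector for L_1 is Q − P = (24, -12, 12).
Taking (-1, -7, -1) on L_1 with direction v = (24, -12, 12): w = A − (-1, -7, -1) = (6, 7, -3), and w × v = (48, -144, -240).
Distance = |w × v| / |v| = √80640 / √864 ≈ 9.66.

9.66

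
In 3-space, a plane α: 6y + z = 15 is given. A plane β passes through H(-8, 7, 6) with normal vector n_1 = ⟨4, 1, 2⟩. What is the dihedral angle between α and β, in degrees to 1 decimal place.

73.3

β: n_1·r = n_1·H gives 4x + y + 2z = -13.
cos θ = |n₁·n₂| / (|n₁||n₂|) = |8| / (√37 · √21).
θ = arccos(0.28700) ≈ 73.3°.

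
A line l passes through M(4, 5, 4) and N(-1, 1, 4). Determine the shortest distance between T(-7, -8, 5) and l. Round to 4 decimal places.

3.4287

A direction vector for l is N − M = (-5, -4, 0).
Taking (4, 5, 4) on l with direction v = (-5, -4, 0): w = T − (4, 5, 4) = (-11, -13, 1), and w × v = (4, -5, -21).
Distance = |w × v| / |v| = √482 / √41 ≈ 3.4287.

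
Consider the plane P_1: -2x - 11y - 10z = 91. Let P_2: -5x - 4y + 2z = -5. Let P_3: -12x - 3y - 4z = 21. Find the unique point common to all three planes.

(1, -3, -6)

Solving the 3×3 linear system -2x - 11y - 10z = 91, -5x - 4y + 2z = -5, -12x - 3y - 4z = 21 (e.g. by elimination or Cramer's rule, determinant = 770) gives (1, -3, -6).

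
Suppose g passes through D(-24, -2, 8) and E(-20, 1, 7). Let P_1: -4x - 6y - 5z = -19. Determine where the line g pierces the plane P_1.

(-12, 7, 5)

A direction vector for g is E − D = (4, 3, -1).
Substitute r = (-24, -2, 8) + t(4, 3, -1) into the plane: 68 + (-29)t = -19, so t = 3.
Intersection: (-24, -2, 8) + 3·(4, 3, -1) = (-12, 7, 5).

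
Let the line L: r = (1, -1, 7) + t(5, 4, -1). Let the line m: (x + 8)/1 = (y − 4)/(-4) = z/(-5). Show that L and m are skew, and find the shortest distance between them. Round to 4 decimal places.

m has direction (1, -4, -5) through (-8, 4, 0).
Common perpendicular direction n = (5, 4, -1) × (1, -4, -5) = (-24, 24, -24).
With w = (-8, 4, 0) − (1, -1, 7) = (-9, 5, -7), w · n = 504.
Since n ≠ 0 the lines are not parallel, and w · n = 504 ≠ 0 so they do not intersect; hence they are skew.
Distance = |w · n| / |n| = |504| / √1728 ≈ 12.1244.

12.1244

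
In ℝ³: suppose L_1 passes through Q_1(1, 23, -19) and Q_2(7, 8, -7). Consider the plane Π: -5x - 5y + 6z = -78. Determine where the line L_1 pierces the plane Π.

(9, 3, -3)

A direction vector for L_1 is Q_2 − Q_1 = (6, -15, 12).
Substitute r = (1, 23, -19) + t(6, -15, 12) into the plane: -234 + 117t = -78, so t = 4/3.
Intersection: (1, 23, -19) + (4/3)·(6, -15, 12) = (9, 3, -3).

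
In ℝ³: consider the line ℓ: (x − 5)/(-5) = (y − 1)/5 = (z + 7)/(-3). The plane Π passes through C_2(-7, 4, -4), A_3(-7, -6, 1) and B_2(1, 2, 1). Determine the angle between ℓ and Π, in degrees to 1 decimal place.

ℓ has direction (-5, 5, -3) through (5, 1, -7).
C_2A_3 = (0, -10, 5), C_2B_2 = (8, -2, 5); a normal to Π is C_2A_3 × C_2B_2 = (-40, 40, 80).
Using C_2: Π has equation -40x + 40y + 80z = 120.
sin θ = |n·v| / (|n||v|) = |160| / (√9600 · √59) = 0.21260.
θ ≈ 12.3°.

12.3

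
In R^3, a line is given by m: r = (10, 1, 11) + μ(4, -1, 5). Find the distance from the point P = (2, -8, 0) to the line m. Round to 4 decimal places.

Taking (10, 1, 11) on m with direction v = (4, -1, 5): w = P − (10, 1, 11) = (-8, -9, -11), and w × v = (-56, -4, 44).
Distance = |w × v| / |v| = √5088 / √42 ≈ 11.0065.

11.0065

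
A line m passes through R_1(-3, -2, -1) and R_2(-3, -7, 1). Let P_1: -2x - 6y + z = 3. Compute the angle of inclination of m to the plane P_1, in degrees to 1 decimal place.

68.1

A direction vector for m is R_2 − R_1 = (0, -5, 2).
sin θ = |n·v| / (|n||v|) = |32| / (√41 · √29) = 0.92802.
θ ≈ 68.1°.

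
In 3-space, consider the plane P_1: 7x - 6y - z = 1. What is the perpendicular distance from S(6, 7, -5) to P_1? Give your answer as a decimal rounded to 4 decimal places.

n·S − d = (7)·(6) + (-6)·(7) + (-1)·(-5) − 1 = 4; |n| = √86.
Distance = |4| / √86 = 4/√86 ≈ 0.4313.

0.4313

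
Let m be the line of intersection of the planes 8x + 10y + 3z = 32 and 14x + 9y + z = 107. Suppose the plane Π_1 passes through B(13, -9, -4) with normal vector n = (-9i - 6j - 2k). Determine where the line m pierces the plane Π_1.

(9, -1, -10)

Direction of m: (8, 10, 3) × (14, 9, 1) = (-17, 34, -68).
A point on m: solving the two plane equations with x = 8 gives (8, 1, -14).
Π_1: n·r = n·B gives -9x - 6y - 2z = -55.
Substitute r = (8, 1, -14) + t(-17, 34, -68) into the plane: -50 + 85t = -55, so t = -1/17.
Intersection: (8, 1, -14) + (-1/17)·(-17, 34, -68) = (9, -1, -10).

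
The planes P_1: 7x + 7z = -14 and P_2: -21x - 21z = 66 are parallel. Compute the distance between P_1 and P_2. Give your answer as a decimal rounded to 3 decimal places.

Rescale P_2 by 1/(-3): 7x + 7z = -22. Then distance = |-14 − (-22)| / √98 ≈ 0.808.

0.808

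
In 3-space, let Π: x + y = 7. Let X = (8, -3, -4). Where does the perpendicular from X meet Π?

(9, -2, -4)

Foot = X − λn with λ = (n·X − d)/|n|² = (5 − 7)/2 = -1.
Foot = (8, -3, -4) − (-1)·(1, 1, 0) = (9, -2, -4).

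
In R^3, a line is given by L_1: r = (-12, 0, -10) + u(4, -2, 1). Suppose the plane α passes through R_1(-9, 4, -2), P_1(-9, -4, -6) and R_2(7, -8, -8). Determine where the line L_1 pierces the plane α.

R_1P_1 = (0, -8, -4), R_1R_2 = (16, -12, -6); a normal to α is R_1P_1 × R_1R_2 = (0, -64, 128).
Using R_1: α has equation -64y + 128z = -512.
Substitute r = (-12, 0, -10) + t(4, -2, 1) into the plane: -1280 + 256t = -512, so t = 3.
Intersection: (-12, 0, -10) + 3·(4, -2, 1) = (0, -6, -7).

(0, -6, -7)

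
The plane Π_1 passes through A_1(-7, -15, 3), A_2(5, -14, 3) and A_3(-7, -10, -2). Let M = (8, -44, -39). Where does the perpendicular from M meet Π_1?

(5, -8, -3)

A_1A_2 = (12, 1, 0), A_1A_3 = (0, 5, -5); a normal to Π_1 is A_1A_2 × A_1A_3 = (-5, 60, 60).
Using A_1: Π_1 has equation -5x + 60y + 60z = -685.
Foot = M − λn with λ = (n·M − d)/|n|² = (-5020 − (-685))/7225 = -3/5.
Foot = (8, -44, -39) − (-3/5)·(-5, 60, 60) = (5, -8, -3).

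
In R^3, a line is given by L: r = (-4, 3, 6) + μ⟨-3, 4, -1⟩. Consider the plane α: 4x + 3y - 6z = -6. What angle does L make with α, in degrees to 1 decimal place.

sin θ = |n·v| / (|n||v|) = |6| / (√61 · √26) = 0.15066.
θ ≈ 8.7°.

8.7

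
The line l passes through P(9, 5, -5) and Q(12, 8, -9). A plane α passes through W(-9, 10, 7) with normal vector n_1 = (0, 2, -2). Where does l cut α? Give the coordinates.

A direction vector for l is Q − P = (3, 3, -4).
α: n_1·r = n_1·W gives 2y - 2z = 6.
Substitute r = (9, 5, -5) + t(3, 3, -4) into the plane: 20 + 14t = 6, so t = -1.
Intersection: (9, 5, -5) + (-1)·(3, 3, -4) = (6, 2, -1).

(6, 2, -1)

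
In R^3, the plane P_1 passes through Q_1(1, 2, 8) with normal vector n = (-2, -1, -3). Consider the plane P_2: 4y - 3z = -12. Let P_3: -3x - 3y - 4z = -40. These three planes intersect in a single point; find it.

(8, 0, 4)

P_1: n·r = n·Q_1 gives -2x - y - 3z = -28.
Solving the 3×3 linear system -2x - y - 3z = -28, 4y - 3z = -12, -3x - 3y - 4z = -40 (e.g. by elimination or Cramer's rule, determinant = 5) gives (8, 0, 4).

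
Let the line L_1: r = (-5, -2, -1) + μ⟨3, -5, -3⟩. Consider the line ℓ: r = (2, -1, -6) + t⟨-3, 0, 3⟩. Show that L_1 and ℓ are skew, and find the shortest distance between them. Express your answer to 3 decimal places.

1.414

Common perpendicular direction n = (3, -5, -3) × (-3, 0, 3) = (-15, 0, -15).
With w = (2, -1, -6) − (-5, -2, -1) = (7, 1, -5), w · n = -30.
Since n ≠ 0 the lines are not parallel, and w · n = -30 ≠ 0 so they do not intersect; hence they are skew.
Distance = |w · n| / |n| = |-30| / √450 ≈ 1.414.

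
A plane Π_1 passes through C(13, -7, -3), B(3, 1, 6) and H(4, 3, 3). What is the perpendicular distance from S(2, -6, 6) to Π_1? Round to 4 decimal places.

CB = (-10, 8, 9), CH = (-9, 10, 6); a normal to Π_1 is CB × CH = (-42, -21, -28).
Using C: Π_1 has equation -42x - 21y - 28z = -315.
n·S − d = (-42)·(2) + (-21)·(-6) + (-28)·(6) − (-315) = 189; |n| = √2989.
Distance = |189| / √2989 = 189/√2989 ≈ 3.4570.

3.4570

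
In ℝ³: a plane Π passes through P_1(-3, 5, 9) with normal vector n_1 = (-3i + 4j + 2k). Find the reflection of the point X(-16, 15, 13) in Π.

(2, -9, 1)

Π: n_1·r = n_1·P_1 gives -3x + 4y + 2z = 47.
λ = (n·X − d)/|n|² = (134 − 47)/29 = 3.
Reflection = X − 2λn = (-16, 15, 13) − 6·(-3, 4, 2) = (2, -9, 1).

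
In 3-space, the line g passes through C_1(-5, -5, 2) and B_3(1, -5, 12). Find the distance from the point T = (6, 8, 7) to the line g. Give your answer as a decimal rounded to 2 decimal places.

A direction vector for g is B_3 − C_1 = (6, 0, 10).
Taking (-5, -5, 2) on g with direction v = (6, 0, 10): w = T − (-5, -5, 2) = (11, 13, 5), and w × v = (130, -80, -78).
Distance = |w × v| / |v| = √29384 / √136 ≈ 14.70.

14.70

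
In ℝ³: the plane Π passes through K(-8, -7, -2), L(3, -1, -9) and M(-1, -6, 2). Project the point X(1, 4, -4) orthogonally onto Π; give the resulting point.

(3, -2, -6)

KL = (11, 6, -7), KM = (7, 1, 4); a normal to Π is KL × KM = (31, -93, -31).
Using K: Π has equation 31x - 93y - 31z = 465.
Foot = X − λn with λ = (n·X − d)/|n|² = (-217 − 465)/10571 = -2/31.
Foot = (1, 4, -4) − (-2/31)·(31, -93, -31) = (3, -2, -6).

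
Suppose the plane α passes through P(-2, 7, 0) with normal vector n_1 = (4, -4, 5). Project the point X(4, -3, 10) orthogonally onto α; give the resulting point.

(-4, 5, 0)

α: n_1·r = n_1·P gives 4x - 4y + 5z = -36.
Foot = X − λn with λ = (n·X − d)/|n|² = (78 − (-36))/57 = 2.
Foot = (4, -3, 10) − 2·(4, -4, 5) = (-4, 5, 0).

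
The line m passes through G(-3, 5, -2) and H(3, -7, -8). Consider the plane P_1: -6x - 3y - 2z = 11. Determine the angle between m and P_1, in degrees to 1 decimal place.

6.7

A direction vector for m is H − G = (6, -12, -6).
sin θ = |n·v| / (|n||v|) = |12| / (√49 · √216) = 0.11664.
θ ≈ 6.7°.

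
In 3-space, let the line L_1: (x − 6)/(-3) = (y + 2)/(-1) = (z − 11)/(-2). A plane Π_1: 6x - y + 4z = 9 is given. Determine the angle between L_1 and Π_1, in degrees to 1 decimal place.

66.6

L_1 has direction (-3, -1, -2) through (6, -2, 11).
sin θ = |n·v| / (|n||v|) = |-25| / (√53 · √14) = 0.91778.
θ ≈ 66.6°.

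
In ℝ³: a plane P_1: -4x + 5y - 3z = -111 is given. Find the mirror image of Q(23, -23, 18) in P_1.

λ = (n·Q − d)/|n|² = (-261 − (-111))/50 = -3.
Reflection = Q − 2λn = (23, -23, 18) − (-6)·(-4, 5, -3) = (-1, 7, 0).

(-1, 7, 0)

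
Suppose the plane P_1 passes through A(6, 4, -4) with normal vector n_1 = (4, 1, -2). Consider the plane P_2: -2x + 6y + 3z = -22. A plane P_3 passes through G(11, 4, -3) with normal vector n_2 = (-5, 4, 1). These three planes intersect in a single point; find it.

P_1: n_1·r = n_1·A gives 4x + y - 2z = 36.
P_3: n_2·r = n_2·G gives -5x + 4y + z = -42.
Solving the 3×3 linear system 4x + y - 2z = 36, -2x + 6y + 3z = -22, -5x + 4y + z = -42 (e.g. by elimination or Cramer's rule, determinant = -81) gives (8, 0, -2).

(8, 0, -2)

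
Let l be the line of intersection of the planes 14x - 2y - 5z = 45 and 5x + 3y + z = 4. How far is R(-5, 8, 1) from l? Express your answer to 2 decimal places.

11.56

Direction of l: (14, -2, -5) × (5, 3, 1) = (13, -39, 52).
A point on l: solving the two plane equations with x = 1 gives (1, 2, -7).
Taking (1, 2, -7) on l with direction v = (13, -39, 52): w = R − (1, 2, -7) = (-6, 6, 8), and w × v = (624, 416, 156).
Distance = |w × v| / |v| = √586768 / √4394 ≈ 11.56.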